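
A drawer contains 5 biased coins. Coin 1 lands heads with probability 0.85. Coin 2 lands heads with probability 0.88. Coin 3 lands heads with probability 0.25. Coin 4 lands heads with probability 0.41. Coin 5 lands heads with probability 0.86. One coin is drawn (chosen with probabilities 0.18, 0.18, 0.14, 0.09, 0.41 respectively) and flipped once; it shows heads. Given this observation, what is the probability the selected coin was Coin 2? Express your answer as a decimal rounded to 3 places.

P(heads|C1) = 0.85; P(heads|C2) = 0.88; P(heads|C3) = 0.25; P(heads|C4) = 0.41; P(heads|C5) = 0.86.
Prior × likelihood for each source: 0.18·0.85=0.1530, 0.18·0.88=0.1584, 0.14·0.25=0.03500, 0.09·0.41=0.03690, 0.41·0.86=0.3526. Summing gives P(heads) = 0.73590.
P(Coin 2 | heads) = 0.1584 / 0.73590 = 0.215.

Posterior probability ≈ 0.215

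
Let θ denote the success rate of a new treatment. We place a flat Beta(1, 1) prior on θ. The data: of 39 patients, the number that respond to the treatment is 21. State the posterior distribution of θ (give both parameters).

Posterior: Beta(22, 19)

The binomial likelihood is conjugate to the Beta prior: with 21 successes and 18 failures, the posterior is Beta(1+21, 1+18) = Beta(22, 19).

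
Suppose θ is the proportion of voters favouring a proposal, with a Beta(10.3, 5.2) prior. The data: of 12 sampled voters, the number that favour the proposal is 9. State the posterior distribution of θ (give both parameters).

Posterior: Beta(19.3, 8.2)

Observing 9 successes and 3 failures updates Beta(10.3, 5.2) by adding the success and failure counts to the two shape parameters: α = 10.3+9 = 19.3, β = 5.2+3 = 8.2.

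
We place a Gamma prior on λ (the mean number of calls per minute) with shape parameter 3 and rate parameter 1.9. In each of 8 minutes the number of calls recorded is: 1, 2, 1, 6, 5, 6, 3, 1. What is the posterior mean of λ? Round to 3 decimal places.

Posterior mean ≈ 2.828

The Poisson likelihood adds the total count to the shape and the number of exposure periods to the rate. Here ∑xᵢ = 25 and n = 8, so shape 3→28 and rate 1.9→9.9.
Posterior mean = shape/rate = 28/9.9 = 2.828.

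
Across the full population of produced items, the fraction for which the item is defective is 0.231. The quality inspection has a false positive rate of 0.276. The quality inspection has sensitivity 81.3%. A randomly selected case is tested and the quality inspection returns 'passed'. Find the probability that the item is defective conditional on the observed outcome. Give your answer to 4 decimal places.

P(H | E) ≈ 0.0720

Write H for 'the item is defective'. Prior odds H:¬H = 0.231/0.769 = 0.30039. For the 'passed' outcome, the likelihood ratio is 0.187/0.724 = 0.25829.
Posterior odds = 0.30039 × 0.25829 = 0.077587, so P(H|E) = 0.077587/(1+0.077587) = 0.0720.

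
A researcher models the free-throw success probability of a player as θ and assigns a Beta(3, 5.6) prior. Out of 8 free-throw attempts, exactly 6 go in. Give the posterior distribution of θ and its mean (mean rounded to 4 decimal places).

The binomial likelihood is conjugate to the Beta prior: with 6 successes and 2 failures, the posterior is Beta(3+6, 5.6+2) = Beta(9, 7.6).
E[θ | data] = 9/(9+7.6) = 0.5422.

Posterior: Beta(9, 7.6); mean ≈ 0.5422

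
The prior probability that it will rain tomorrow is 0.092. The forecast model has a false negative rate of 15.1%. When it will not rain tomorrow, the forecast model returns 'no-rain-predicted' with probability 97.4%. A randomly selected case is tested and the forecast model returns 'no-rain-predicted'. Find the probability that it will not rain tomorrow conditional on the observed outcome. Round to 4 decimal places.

Write H for 'it will rain tomorrow'. Prior odds H:¬H = 0.092/0.908 = 0.10132. For the 'no-rain-predicted' outcome, the likelihood ratio is 0.151/0.974 = 0.15503.
Posterior odds = 0.10132 × 0.15503 = 0.015708, so P(H|E) = 0.015708/(1+0.015708) = 0.0155. Then P(¬H|E) = 1 − 0.0155 = 0.9845.

P(¬H | E) ≈ 0.9845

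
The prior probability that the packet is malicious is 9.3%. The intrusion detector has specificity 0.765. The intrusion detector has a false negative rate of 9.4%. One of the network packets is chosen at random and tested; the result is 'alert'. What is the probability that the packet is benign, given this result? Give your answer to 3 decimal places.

Let H be the event that the packet is malicious. P(H) = 0.093, so P(¬H) = 0.907. With E the 'alert' result, P(E|H) = 0.906 and P(E|¬H) = 0.235.
P(E) = 0.906·0.093 + 0.235·0.907 = 0.084258 + 0.21315 = 0.29740.
By Bayes' theorem, P(H|E) = 0.084258 / 0.29740 = 0.283. Hence P(¬H|E) = 1 − 0.283 = 0.717.

P(¬H | E) ≈ 0.717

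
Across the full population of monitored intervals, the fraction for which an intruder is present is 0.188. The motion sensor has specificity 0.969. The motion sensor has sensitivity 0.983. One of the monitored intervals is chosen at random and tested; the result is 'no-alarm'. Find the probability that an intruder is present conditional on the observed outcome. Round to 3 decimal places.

P(H | E) ≈ 0.004

Let H be the event that an intruder is present. P(H) = 0.188, so P(¬H) = 0.812. With E the 'no-alarm' result, P(E|H) = 0.017 and P(E|¬H) = 0.969.
P(E) = 0.017·0.188 + 0.969·0.812 = 0.0031960 + 0.78683 = 0.79002.
By Bayes' theorem, P(H|E) = 0.0031960 / 0.79002 = 0.004.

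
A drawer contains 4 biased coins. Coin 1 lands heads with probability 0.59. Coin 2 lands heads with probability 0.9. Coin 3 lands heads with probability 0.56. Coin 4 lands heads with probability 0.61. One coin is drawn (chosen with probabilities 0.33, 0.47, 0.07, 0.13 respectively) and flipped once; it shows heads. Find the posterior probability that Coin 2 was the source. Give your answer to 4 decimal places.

Tabulate prior·likelihood by source: [1] prior 0.33, lik 0.59, product 0.1947; [2] prior 0.47, lik 0.9, product 0.4230; [3] prior 0.07, lik 0.56, product 0.03920; [4] prior 0.13, lik 0.61, product 0.07930.
Normalizing constant = 0.73620; the posterior for Coin 2 is its product over the sum, 0.4230/0.73620 = 0.5746.

Posterior probability ≈ 0.5746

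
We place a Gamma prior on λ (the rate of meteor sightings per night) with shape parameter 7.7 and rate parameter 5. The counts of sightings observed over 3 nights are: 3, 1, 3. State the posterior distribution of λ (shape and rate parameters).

Posterior: Gamma(shape=14.7, rate=8)

Total count ∑xᵢ = 7 over n = 3 nights.
Gamma is conjugate to the Poisson likelihood: posterior is Gamma(shape = 7.7+7 = 14.7, rate = 5+3 = 8).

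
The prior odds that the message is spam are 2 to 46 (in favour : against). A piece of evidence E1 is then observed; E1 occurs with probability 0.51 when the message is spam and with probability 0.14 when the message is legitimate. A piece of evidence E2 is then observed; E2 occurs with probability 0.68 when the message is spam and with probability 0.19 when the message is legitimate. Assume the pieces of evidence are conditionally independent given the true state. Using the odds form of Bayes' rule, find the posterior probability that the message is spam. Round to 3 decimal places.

Prior odds = 2/46 = 0.043478.
Likelihood ratio for E1 = 0.51/0.14 = 3.6429.
Likelihood ratio for E2 = 0.68/0.19 = 3.5789.
Posterior odds = prior odds × LR₁ × LR₂ = 0.56685.
Posterior probability = odds/(1+odds) = 0.56685/1.5669 = 0.362.

Posterior probability ≈ 0.362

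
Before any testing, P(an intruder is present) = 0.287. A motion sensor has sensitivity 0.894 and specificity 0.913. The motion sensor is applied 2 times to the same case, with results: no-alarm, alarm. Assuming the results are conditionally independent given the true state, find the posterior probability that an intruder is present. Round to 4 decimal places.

Posterior P(H) ≈ 0.3244

Let H be the event that an intruder is present; start with P(H) = 0.287. P('alarm'|H) = 0.894, P('alarm'|¬H) = 0.087.
Update on result 1 ('no-alarm'): P(H) ← 0.106·0.2870 / (0.106·0.2870 + 0.913·0.7130) = 0.030422/0.68139 = 0.0446.
Update on result 2 ('alarm'): P(H) ← 0.894·0.0446 / (0.894·0.0446 + 0.087·0.9554) = 0.039914/0.12303 = 0.3244.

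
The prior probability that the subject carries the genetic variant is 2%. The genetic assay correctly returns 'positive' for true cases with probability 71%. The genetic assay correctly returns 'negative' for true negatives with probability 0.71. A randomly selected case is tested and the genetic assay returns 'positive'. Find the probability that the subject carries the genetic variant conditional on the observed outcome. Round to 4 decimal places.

P(H | E) ≈ 0.0476

Let H be the event that the subject carries the genetic variant. P(H) = 0.02, so P(¬H) = 0.98. With E the 'positive' result, P(E|H) = 0.71 and P(E|¬H) = 0.29.
P(E) = 0.71·0.02 + 0.29·0.98 = 0.014200 + 0.28420 = 0.29840.
By Bayes' theorem, P(H|E) = 0.014200 / 0.29840 = 0.0476.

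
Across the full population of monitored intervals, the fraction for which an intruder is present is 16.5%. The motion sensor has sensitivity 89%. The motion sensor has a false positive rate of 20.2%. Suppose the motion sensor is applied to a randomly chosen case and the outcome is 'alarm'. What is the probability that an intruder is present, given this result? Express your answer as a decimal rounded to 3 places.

Write H for 'an intruder is present'. Prior odds H:¬H = 0.165/0.835 = 0.19760. For the 'alarm' outcome, the likelihood ratio is 0.89/0.202 = 4.4059.
Posterior odds = 0.19760 × 4.4059 = 0.87063, so P(H|E) = 0.87063/(1+0.87063) = 0.465.

P(H | E) ≈ 0.465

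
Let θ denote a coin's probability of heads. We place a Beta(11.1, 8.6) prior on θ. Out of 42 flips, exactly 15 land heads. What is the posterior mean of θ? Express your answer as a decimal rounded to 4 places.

Observing 15 successes and 27 failures updates Beta(11.1, 8.6) by adding the success and failure counts to the two shape parameters: α = 11.1+15 = 26.1, β = 8.6+27 = 35.6.
E[θ | data] = 26.1/(26.1+35.6) = 0.4230.

Posterior mean ≈ 0.4230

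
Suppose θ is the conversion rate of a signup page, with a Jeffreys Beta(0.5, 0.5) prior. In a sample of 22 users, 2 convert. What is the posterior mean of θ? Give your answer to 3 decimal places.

The binomial likelihood is conjugate to the Beta prior: with 2 successes and 20 failures, the posterior is Beta(0.5+2, 0.5+20) = Beta(2.5, 20.5).
Posterior mean = α/(α+β) = 2.5/23 = 0.109.

Posterior mean ≈ 0.109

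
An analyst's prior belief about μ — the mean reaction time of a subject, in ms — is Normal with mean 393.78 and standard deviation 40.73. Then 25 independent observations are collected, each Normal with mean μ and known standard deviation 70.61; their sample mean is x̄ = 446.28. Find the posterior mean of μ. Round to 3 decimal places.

Posterior mean ≈ 440.646

Prior precision 1/τ₀² = 1/40.73² = 0.00060280; data precision n/σ² = 25/70.61² = 0.00501427.
Posterior precision = 0.00060280 + 0.00501427 = 0.00561707.
Posterior mean = (0.00060280·393.78 + 0.00501427·446.28) / 0.00561707 = 440.646.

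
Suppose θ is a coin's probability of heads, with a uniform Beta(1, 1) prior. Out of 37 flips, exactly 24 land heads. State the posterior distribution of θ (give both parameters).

Posterior: Beta(25, 14)

The binomial likelihood is conjugate to the Beta prior: with 24 successes and 13 failures, the posterior is Beta(1+24, 1+13) = Beta(25, 14).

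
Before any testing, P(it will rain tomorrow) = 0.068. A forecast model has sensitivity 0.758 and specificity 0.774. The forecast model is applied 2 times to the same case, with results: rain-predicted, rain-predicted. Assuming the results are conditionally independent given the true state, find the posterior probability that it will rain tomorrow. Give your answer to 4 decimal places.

Posterior P(H) ≈ 0.4508

With H the event that it will rain tomorrow, the joint likelihood of the observed sequence is P(data|H) = 0.758·0.758 = 0.57456 and P(data|¬H) = 0.226·0.226 = 0.051076.
Bayes: P(H|data) = 0.068·0.57456 / (0.068·0.57456 + 0.932·0.051076) = 0.039070/0.086673 = 0.4508.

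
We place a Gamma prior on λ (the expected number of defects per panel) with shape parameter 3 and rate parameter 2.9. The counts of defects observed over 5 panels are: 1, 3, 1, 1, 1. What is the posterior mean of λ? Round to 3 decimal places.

The Poisson likelihood adds the total count to the shape and the number of exposure periods to the rate. Here ∑xᵢ = 7 and n = 5, so shape 3→10 and rate 2.9→7.9.
Posterior mean = shape/rate = 10/7.9 = 1.266.

Posterior mean ≈ 1.266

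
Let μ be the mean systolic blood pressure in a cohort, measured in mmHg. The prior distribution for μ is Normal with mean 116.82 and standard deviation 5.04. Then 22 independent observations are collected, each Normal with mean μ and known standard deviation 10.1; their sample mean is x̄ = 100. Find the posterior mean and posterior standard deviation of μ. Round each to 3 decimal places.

With known σ, the Normal prior is conjugate. Weight on the data is w = (n/σ²)/(n/σ² + 1/τ₀²) = 0.215665/(0.215665+0.0393676) = 0.84564.
Posterior mean = w·x̄ + (1−w)·μ₀ = 0.84564·100 + 0.15436·116.82 = 102.596. Posterior variance = 1/(0.215665+0.0393676) = 3.92107, so SD = 1.980.

Posterior mean ≈ 102.596; posterior SD ≈ 1.980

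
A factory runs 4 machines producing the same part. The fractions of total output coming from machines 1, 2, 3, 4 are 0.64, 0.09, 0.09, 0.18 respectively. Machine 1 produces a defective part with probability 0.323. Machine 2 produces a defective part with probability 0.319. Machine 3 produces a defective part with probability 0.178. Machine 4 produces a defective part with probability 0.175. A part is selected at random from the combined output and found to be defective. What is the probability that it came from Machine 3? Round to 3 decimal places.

Tabulate prior·likelihood by source: [1] prior 0.64, lik 0.323, product 0.2067; [2] prior 0.09, lik 0.319, product 0.02871; [3] prior 0.09, lik 0.178, product 0.01602; [4] prior 0.18, lik 0.175, product 0.03150.
Normalizing constant = 0.28295; the posterior for Machine 3 is its product over the sum, 0.01602/0.28295 = 0.057.

Posterior probability ≈ 0.057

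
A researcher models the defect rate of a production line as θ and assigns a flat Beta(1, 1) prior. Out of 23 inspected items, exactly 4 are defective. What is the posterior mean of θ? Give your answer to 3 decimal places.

Observing 4 successes and 19 failures updates Beta(1, 1) by adding the success and failure counts to the two shape parameters: α = 1+4 = 5, β = 1+19 = 20.
E[θ | data] = 5/(5+20) = 0.200.

Posterior mean ≈ 0.200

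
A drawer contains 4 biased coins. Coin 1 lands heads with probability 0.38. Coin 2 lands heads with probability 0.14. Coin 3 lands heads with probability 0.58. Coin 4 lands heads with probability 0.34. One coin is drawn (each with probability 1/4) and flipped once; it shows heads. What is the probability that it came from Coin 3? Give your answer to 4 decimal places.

Posterior probability ≈ 0.4028

P(heads|C1) = 0.38; P(heads|C2) = 0.14; P(heads|C3) = 0.58; P(heads|C4) = 0.34.
Prior × likelihood for each source: 0.25·0.38=0.09500, 0.25·0.14=0.03500, 0.25·0.58=0.1450, 0.25·0.34=0.08500. Summing gives P(heads) = 0.36000.
P(Coin 3 | heads) = 0.1450 / 0.36000 = 0.4028.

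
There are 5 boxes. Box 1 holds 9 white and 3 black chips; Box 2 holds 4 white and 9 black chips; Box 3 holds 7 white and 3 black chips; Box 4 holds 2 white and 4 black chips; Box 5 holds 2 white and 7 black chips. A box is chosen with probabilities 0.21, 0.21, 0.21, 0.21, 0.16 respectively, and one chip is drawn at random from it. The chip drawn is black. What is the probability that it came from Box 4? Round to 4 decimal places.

Posterior probability ≈ 0.2665

P(black|Box 1) = 0.25; P(black|Box 2) = 0.6923; P(black|Box 3) = 0.3; P(black|Box 4) = 0.6667; P(black|Box 5) = 0.7778.
Prior × likelihood for each source: 0.21·0.25=0.05250, 0.21·0.6923=0.1454, 0.21·0.3=0.06300, 0.21·0.6667=0.1400, 0.16·0.7778=0.1244. Summing gives P(black) = 0.52533.
P(Box 4 | black) = 0.1400 / 0.52533 = 0.2665.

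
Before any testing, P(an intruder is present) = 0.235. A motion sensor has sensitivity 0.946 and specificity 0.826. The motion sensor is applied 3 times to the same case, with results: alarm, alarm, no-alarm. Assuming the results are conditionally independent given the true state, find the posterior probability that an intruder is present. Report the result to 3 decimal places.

With H the event that an intruder is present, the joint likelihood of the observed sequence is P(data|H) = 0.946·0.946·0.054 = 0.048325 and P(data|¬H) = 0.174·0.174·0.826 = 0.025008.
Bayes: P(H|data) = 0.235·0.048325 / (0.235·0.048325 + 0.765·0.025008) = 0.011356/0.030488 = 0.3725.

Posterior P(H) ≈ 0.372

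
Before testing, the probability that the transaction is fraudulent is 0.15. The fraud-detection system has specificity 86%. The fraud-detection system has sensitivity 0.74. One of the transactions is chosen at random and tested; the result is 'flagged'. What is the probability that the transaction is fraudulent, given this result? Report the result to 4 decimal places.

Write H for 'the transaction is fraudulent'. Prior odds H:¬H = 0.15/0.85 = 0.17647. For the 'flagged' outcome, the likelihood ratio is 0.74/0.14 = 5.2857.
Posterior odds = 0.17647 × 5.2857 = 0.93277, so P(H|E) = 0.93277/(1+0.93277) = 0.4826.

P(H | E) ≈ 0.4826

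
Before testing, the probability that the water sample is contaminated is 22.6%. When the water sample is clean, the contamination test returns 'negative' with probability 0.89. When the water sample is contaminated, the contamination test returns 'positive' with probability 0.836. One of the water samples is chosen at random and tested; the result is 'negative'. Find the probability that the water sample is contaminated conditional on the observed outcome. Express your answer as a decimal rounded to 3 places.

Write H for 'the water sample is contaminated'. Prior odds H:¬H = 0.226/0.774 = 0.29199. For the 'negative' outcome, the likelihood ratio is 0.164/0.89 = 0.18427.
Posterior odds = 0.29199 × 0.18427 = 0.053805, so P(H|E) = 0.053805/(1+0.053805) = 0.051.

P(H | E) ≈ 0.051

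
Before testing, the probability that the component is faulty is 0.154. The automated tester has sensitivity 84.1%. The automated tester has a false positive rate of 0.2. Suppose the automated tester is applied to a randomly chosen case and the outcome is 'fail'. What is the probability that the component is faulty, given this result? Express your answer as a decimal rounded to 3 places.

P(H | E) ≈ 0.434

Let H be the event that the component is faulty. P(H) = 0.154, so P(¬H) = 0.846. With E the 'fail' result, P(E|H) = 0.841 and P(E|¬H) = 0.2.
P(E) = 0.841·0.154 + 0.2·0.846 = 0.12951 + 0.16920 = 0.29871.
By Bayes' theorem, P(H|E) = 0.12951 / 0.29871 = 0.434.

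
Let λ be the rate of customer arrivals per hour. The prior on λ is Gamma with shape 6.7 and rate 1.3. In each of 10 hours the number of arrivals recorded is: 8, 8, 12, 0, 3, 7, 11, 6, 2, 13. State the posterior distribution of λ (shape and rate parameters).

Posterior: Gamma(shape=76.7, rate=11.3)

The Poisson likelihood adds the total count to the shape and the number of exposure periods to the rate. Here ∑xᵢ = 70 and n = 10, so shape 6.7→76.7 and rate 1.3→11.3.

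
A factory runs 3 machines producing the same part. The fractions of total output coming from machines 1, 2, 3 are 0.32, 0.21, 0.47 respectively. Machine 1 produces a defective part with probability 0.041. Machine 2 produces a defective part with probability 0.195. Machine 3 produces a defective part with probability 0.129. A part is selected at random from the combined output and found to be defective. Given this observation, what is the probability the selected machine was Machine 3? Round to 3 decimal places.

Posterior probability ≈ 0.529

Tabulate prior·likelihood by source: [1] prior 0.32, lik 0.041, product 0.01312; [2] prior 0.21, lik 0.195, product 0.04095; [3] prior 0.47, lik 0.129, product 0.06063.
Normalizing constant = 0.11470; the posterior for Machine 3 is its product over the sum, 0.06063/0.11470 = 0.529.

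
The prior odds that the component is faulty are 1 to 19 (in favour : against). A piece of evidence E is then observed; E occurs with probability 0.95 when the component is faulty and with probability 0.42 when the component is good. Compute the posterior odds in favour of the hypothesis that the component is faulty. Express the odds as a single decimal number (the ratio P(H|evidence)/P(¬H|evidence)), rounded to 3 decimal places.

Posterior odds ≈ 0.119

Prior odds = 1/19 = 0.052632.
Likelihood ratio for E = 0.95/0.42 = 2.2619.
Posterior odds = prior odds × LR = 0.11905.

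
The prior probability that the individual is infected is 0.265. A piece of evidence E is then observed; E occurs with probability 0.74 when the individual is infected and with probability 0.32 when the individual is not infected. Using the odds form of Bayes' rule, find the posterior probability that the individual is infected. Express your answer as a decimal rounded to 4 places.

Prior odds = 0.265/(1−0.265) = 0.36054. In log-odds, ln(0.36054) = -1.0201.
Add log likelihood ratio: ln(2.3125) = 0.83833.
Posterior log-odds = -0.18181, so posterior odds = exp(-0.18181) = 0.83376. Converting, P(H|E) = 0.83376/1.8338 = 0.4547.

Posterior probability ≈ 0.4547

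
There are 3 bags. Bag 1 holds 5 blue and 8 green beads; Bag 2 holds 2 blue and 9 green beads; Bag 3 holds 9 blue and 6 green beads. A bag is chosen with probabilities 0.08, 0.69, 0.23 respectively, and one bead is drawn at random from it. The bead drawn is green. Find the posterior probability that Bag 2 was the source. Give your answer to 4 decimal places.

P(green|Bag 1) = 0.6154; P(green|Bag 2) = 0.8182; P(green|Bag 3) = 0.4.
Prior × likelihood for each source: 0.08·0.6154=0.04923, 0.69·0.8182=0.5645, 0.23·0.4=0.09200. Summing gives P(green) = 0.70578.
P(Bag 2 | green) = 0.5645 / 0.70578 = 0.7999.

Posterior probability ≈ 0.7999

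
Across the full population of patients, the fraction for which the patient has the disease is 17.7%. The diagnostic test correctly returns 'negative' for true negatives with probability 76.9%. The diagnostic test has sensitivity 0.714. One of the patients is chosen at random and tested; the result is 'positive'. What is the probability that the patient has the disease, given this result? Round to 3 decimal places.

Let H be the event that the patient has the disease. P(H) = 0.177, so P(¬H) = 0.823. With E the 'positive' result, P(E|H) = 0.714 and P(E|¬H) = 0.231.
P(E) = 0.714·0.177 + 0.231·0.823 = 0.12638 + 0.19011 = 0.31649.
By Bayes' theorem, P(H|E) = 0.12638 / 0.31649 = 0.399.

P(H | E) ≈ 0.399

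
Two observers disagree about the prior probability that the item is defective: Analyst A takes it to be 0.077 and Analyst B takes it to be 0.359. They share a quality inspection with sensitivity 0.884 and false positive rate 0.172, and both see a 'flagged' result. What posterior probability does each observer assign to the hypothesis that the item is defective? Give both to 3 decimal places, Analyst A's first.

Analyst A: 0.300; Analyst B: 0.742

The likelihood ratio for a 'flagged' result is 0.884/0.172 = 5.1395.
Analyst A: prior odds 0.077/0.923 = 0.083424; posterior odds 0.42876; posterior probability 0.300.
Analyst B: prior odds 0.359/0.641 = 0.56006; posterior odds 2.8785; posterior probability 0.742.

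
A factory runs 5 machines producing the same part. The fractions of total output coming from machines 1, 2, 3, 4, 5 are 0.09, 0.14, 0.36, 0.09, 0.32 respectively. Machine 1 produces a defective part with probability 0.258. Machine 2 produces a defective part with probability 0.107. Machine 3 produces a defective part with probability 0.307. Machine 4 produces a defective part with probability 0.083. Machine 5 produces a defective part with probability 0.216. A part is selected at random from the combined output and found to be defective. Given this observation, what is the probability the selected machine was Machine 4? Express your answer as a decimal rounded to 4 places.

Posterior probability ≈ 0.0332

P(defective|M1) = 0.258; P(defective|M2) = 0.107; P(defective|M3) = 0.307; P(defective|M4) = 0.083; P(defective|M5) = 0.216.
Prior × likelihood for each source: 0.09·0.258=0.02322, 0.14·0.107=0.01498, 0.36·0.307=0.1105, 0.09·0.083=0.007470, 0.32·0.216=0.06912. Summing gives P(defective) = 0.22531.
P(Machine 4 | defective) = 0.007470 / 0.22531 = 0.0332.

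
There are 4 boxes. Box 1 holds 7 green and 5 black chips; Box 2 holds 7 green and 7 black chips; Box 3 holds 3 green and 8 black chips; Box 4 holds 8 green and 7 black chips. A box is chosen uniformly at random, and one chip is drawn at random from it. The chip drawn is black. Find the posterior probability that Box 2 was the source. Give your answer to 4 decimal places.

P(black|Box 1) = 0.4167; P(black|Box 2) = 0.5; P(black|Box 3) = 0.7273; P(black|Box 4) = 0.4667.
Prior × likelihood for each source: 0.25·0.4167=0.1042, 0.25·0.5=0.1250, 0.25·0.7273=0.1818, 0.25·0.4667=0.1167. Summing gives P(black) = 0.52765.
P(Box 2 | black) = 0.1250 / 0.52765 = 0.2369.

Posterior probability ≈ 0.2369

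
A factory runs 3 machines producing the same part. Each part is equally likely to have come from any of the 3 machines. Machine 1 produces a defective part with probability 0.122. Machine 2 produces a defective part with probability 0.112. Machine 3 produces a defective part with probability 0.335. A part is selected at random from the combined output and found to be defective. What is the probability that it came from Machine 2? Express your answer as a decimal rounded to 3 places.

Posterior probability ≈ 0.197

Tabulate prior·likelihood by source: [1] prior 0.333333, lik 0.122, product 0.04067; [2] prior 0.333333, lik 0.112, product 0.03733; [3] prior 0.333333, lik 0.335, product 0.1117.
Normalizing constant = 0.18967; the posterior for Machine 2 is its product over the sum, 0.03733/0.18967 = 0.197.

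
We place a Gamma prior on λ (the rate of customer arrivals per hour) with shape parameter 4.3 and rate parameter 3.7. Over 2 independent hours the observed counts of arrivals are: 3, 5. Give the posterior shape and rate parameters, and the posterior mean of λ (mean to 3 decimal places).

Total count ∑xᵢ = 8 over n = 2 hours.
Gamma is conjugate to the Poisson likelihood: posterior is Gamma(shape = 4.3+8 = 12.3, rate = 3.7+2 = 5.7).
Posterior mean = shape/rate = 12.3/5.7 = 2.158.

Posterior: Gamma(shape=12.3, rate=5.7); mean ≈ 2.158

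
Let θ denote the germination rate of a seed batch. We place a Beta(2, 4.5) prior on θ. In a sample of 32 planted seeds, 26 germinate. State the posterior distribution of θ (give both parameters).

Posterior: Beta(28, 10.5)

Observing 26 successes and 6 failures updates Beta(2, 4.5) by adding the success and failure counts to the two shape parameters: α = 2+26 = 28, β = 4.5+6 = 10.5.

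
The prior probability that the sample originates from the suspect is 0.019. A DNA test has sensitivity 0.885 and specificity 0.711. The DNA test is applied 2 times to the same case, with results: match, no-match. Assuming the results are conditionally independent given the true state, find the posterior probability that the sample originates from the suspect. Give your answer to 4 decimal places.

Posterior P(H) ≈ 0.0095

Let H be the event that the sample originates from the suspect; start with P(H) = 0.019. P('match'|H) = 0.885, P('match'|¬H) = 0.289.
Update on result 1 ('match'): P(H) ← 0.885·0.0190 / (0.885·0.0190 + 0.289·0.9810) = 0.016815/0.30032 = 0.0560.
Update on result 2 ('no-match'): P(H) ← 0.115·0.0560 / (0.115·0.0560 + 0.711·0.9440) = 0.0064388/0.67763 = 0.0095.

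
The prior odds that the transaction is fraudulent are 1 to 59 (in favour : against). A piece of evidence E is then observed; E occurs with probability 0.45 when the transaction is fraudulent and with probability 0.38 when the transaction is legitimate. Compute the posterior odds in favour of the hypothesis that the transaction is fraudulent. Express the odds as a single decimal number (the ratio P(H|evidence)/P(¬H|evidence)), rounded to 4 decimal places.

Posterior odds ≈ 0.0201

Prior odds = 1/59 = 0.016949.
Likelihood ratio for E = 0.45/0.38 = 1.1842.
Posterior odds = prior odds × LR = 0.020071.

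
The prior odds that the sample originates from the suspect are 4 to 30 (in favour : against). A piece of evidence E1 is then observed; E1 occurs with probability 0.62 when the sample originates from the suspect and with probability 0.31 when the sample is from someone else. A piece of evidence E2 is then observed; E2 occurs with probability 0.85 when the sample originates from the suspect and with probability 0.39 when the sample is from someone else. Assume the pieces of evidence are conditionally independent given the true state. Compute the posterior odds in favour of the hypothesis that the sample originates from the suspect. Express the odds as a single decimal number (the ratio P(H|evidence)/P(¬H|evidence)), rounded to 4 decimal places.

Posterior odds ≈ 0.5812

Prior odds = 4/30 = 0.13333.
Likelihood ratio for E1 = 0.62/0.31 = 2.0000.
Likelihood ratio for E2 = 0.85/0.39 = 2.1795.
Posterior odds = prior odds × LR₁ × LR₂ = 0.58120.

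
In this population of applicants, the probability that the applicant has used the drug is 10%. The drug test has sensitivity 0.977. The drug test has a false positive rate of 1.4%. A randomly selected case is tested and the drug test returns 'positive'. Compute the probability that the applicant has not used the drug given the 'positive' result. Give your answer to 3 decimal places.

P(¬H | E) ≈ 0.114

Write H for 'the applicant has used the drug'. Prior odds H:¬H = 0.1/0.9 = 0.11111. For the 'positive' outcome, the likelihood ratio is 0.977/0.014 = 69.786.
Posterior odds = 0.11111 × 69.786 = 7.7540, so P(H|E) = 7.7540/(1+7.7540) = 0.886. Then P(¬H|E) = 1 − 0.886 = 0.114.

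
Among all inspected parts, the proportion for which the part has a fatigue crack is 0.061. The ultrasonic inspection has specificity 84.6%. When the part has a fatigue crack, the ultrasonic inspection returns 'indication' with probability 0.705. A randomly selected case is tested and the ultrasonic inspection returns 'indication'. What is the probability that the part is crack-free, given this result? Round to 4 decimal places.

Let H be the event that the part has a fatigue crack. P(H) = 0.061, so P(¬H) = 0.939. With E the 'indication' result, P(E|H) = 0.705 and P(E|¬H) = 0.154.
P(E) = 0.705·0.061 + 0.154·0.939 = 0.043005 + 0.14461 = 0.18761.
By Bayes' theorem, P(H|E) = 0.043005 / 0.18761 = 0.2292. Hence P(¬H|E) = 1 − 0.2292 = 0.7708.

P(¬H | E) ≈ 0.7708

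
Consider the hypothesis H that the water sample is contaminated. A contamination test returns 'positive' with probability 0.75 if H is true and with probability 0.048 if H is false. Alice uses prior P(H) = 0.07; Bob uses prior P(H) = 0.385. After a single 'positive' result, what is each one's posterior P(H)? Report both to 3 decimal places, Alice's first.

The likelihood ratio for a 'positive' result is 0.75/0.048 = 15.625.
Alice: prior odds 0.07/0.93 = 0.075269; posterior odds 1.1761; posterior probability 0.540.
Bob: prior odds 0.385/0.615 = 0.62602; posterior odds 9.7815; posterior probability 0.907.

Alice: 0.540; Bob: 0.907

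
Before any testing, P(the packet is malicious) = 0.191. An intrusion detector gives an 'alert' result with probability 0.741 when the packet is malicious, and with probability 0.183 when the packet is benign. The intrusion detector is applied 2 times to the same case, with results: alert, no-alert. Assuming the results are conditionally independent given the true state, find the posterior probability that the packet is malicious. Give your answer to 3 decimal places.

Posterior P(H) ≈ 0.233

With H the event that the packet is malicious, the joint likelihood of the observed sequence is P(data|H) = 0.741·0.259 = 0.19192 and P(data|¬H) = 0.183·0.817 = 0.14951.
Bayes: P(H|data) = 0.191·0.19192 / (0.191·0.19192 + 0.809·0.14951) = 0.036657/0.15761 = 0.2326.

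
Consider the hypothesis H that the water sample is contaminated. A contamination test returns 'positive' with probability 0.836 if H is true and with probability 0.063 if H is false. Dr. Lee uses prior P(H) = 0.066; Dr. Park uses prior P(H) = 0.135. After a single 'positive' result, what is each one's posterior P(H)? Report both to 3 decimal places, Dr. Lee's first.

P('+'|H) = 0.836, P('+'|¬H) = 0.063.
Dr. Lee: numerator 0.836·0.066 = 0.055176; evidence = 0.055176+0.063·0.934 = 0.11402; posterior = 0.484.
Dr. Park: numerator 0.836·0.135 = 0.11286; evidence = 0.11286+0.063·0.865 = 0.16736; posterior = 0.674.

Dr. Lee: 0.484; Dr. Park: 0.674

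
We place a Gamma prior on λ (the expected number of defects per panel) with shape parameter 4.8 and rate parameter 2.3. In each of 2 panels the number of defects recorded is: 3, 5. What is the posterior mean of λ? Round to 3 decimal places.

Total count ∑xᵢ = 8 over n = 2 panels.
Gamma is conjugate to the Poisson likelihood: posterior is Gamma(shape = 4.8+8 = 12.8, rate = 2.3+2 = 4.3).
Posterior mean = shape/rate = 12.8/4.3 = 2.977.

Posterior mean ≈ 2.977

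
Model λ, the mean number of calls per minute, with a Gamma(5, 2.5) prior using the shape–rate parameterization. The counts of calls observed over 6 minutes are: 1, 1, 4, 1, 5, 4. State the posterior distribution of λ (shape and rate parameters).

Posterior: Gamma(shape=21, rate=8.5)

The Poisson likelihood adds the total count to the shape and the number of exposure periods to the rate. Here ∑xᵢ = 16 and n = 6, so shape 5→21 and rate 2.5→8.5.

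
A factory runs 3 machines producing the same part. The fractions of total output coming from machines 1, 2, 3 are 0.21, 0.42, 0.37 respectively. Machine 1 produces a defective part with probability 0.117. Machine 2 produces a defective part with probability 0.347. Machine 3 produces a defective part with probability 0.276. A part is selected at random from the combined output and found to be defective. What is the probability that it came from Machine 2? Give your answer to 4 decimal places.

P(defective|M1) = 0.117; P(defective|M2) = 0.347; P(defective|M3) = 0.276.
Prior × likelihood for each source: 0.21·0.117=0.02457, 0.42·0.347=0.1457, 0.37·0.276=0.1021. Summing gives P(defective) = 0.27243.
P(Machine 2 | defective) = 0.1457 / 0.27243 = 0.5350.

Posterior probability ≈ 0.5350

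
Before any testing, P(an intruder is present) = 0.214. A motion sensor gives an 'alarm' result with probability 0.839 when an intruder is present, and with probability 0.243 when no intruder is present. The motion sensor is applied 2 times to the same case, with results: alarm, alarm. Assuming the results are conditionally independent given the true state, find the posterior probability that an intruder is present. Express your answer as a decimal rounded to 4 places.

Let H be the event that an intruder is present; start with P(H) = 0.214. P('alarm'|H) = 0.839, P('alarm'|¬H) = 0.243.
Update on result 1 ('alarm'): P(H) ← 0.839·0.2140 / (0.839·0.2140 + 0.243·0.7860) = 0.17955/0.37054 = 0.4845.
Update on result 2 ('alarm'): P(H) ← 0.839·0.4845 / (0.839·0.4845 + 0.243·0.5155) = 0.40653/0.53179 = 0.7645.

Posterior P(H) ≈ 0.7645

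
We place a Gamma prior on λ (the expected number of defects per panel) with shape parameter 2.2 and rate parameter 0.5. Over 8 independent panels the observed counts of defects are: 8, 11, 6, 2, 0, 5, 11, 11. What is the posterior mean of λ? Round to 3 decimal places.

The Poisson likelihood adds the total count to the shape and the number of exposure periods to the rate. Here ∑xᵢ = 54 and n = 8, so shape 2.2→56.2 and rate 0.5→8.5.
Posterior mean = shape/rate = 56.2/8.5 = 6.612.

Posterior mean ≈ 6.612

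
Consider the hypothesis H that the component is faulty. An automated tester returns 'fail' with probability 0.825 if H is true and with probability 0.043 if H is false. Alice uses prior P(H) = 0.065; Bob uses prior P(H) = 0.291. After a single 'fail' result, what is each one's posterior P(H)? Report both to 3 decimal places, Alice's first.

P('+'|H) = 0.825, P('+'|¬H) = 0.043.
Alice: numerator 0.825·0.065 = 0.053625; evidence = 0.053625+0.043·0.935 = 0.093830; posterior = 0.572.
Bob: numerator 0.825·0.291 = 0.24007; evidence = 0.24007+0.043·0.709 = 0.27056; posterior = 0.887.

Alice: 0.572; Bob: 0.887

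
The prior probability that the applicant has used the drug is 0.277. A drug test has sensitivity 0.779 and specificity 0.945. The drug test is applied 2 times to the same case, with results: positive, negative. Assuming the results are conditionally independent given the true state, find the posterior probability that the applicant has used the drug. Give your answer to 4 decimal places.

Let H be the event that the applicant has used the drug; start with P(H) = 0.277. P('positive'|H) = 0.779, P('positive'|¬H) = 0.055.
Update on result 1 ('positive'): P(H) ← 0.779·0.2770 / (0.779·0.2770 + 0.055·0.7230) = 0.21578/0.25555 = 0.8444.
Update on result 2 ('negative'): P(H) ← 0.221·0.8444 / (0.221·0.8444 + 0.945·0.1556) = 0.18661/0.33366 = 0.5593.

Posterior P(H) ≈ 0.5593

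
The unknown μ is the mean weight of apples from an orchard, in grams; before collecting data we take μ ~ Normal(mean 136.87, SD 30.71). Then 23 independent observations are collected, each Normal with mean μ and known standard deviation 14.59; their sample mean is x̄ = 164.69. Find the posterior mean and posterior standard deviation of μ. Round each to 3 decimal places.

With known σ, the Normal prior is conjugate. Weight on the data is w = (n/σ²)/(n/σ² + 1/τ₀²) = 0.108048/(0.108048+0.00106033) = 0.99028.
Posterior mean = w·x̄ + (1−w)·μ₀ = 0.99028·164.69 + 0.0097181·136.87 = 164.420. Posterior variance = 1/(0.108048+0.00106033) = 9.16519, so SD = 3.027.

Posterior mean ≈ 164.420; posterior SD ≈ 3.027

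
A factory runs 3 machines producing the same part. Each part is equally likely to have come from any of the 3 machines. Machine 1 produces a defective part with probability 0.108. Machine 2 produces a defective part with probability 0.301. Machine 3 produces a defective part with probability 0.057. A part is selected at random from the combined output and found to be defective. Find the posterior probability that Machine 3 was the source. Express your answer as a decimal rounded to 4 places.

P(defective|M1) = 0.108; P(defective|M2) = 0.301; P(defective|M3) = 0.057.
Prior × likelihood for each source: 0.333333·0.108=0.03600, 0.333333·0.301=0.1003, 0.333333·0.057=0.01900. Summing gives P(defective) = 0.15533.
P(Machine 3 | defective) = 0.01900 / 0.15533 = 0.1223.

Posterior probability ≈ 0.1223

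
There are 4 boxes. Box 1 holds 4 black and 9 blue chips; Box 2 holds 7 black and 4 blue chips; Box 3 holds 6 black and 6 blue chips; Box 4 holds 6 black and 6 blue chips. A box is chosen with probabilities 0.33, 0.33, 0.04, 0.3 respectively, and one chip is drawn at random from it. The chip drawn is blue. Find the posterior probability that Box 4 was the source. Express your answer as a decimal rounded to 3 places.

P(blue|Box 1) = 0.6923; P(blue|Box 2) = 0.3636; P(blue|Box 3) = 0.5; P(blue|Box 4) = 0.5.
Prior × likelihood for each source: 0.33·0.6923=0.2285, 0.33·0.3636=0.1200, 0.04·0.5=0.02000, 0.3·0.5=0.1500. Summing gives P(blue) = 0.51846.
P(Box 4 | blue) = 0.1500 / 0.51846 = 0.289.

Posterior probability ≈ 0.289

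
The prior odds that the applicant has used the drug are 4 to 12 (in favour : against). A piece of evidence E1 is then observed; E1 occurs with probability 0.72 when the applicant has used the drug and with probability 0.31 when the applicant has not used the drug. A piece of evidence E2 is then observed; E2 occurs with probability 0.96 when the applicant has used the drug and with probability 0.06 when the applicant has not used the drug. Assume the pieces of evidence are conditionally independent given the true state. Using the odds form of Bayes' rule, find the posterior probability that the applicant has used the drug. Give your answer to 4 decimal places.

Prior odds = 4/12 = 0.33333.
Likelihood ratio for E1 = 0.72/0.31 = 2.3226.
Likelihood ratio for E2 = 0.96/0.06 = 16.000.
Posterior odds = prior odds × LR₁ × LR₂ = 12.387.
Posterior probability = odds/(1+odds) = 12.387/13.387 = 0.9253.

Posterior probability ≈ 0.9253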